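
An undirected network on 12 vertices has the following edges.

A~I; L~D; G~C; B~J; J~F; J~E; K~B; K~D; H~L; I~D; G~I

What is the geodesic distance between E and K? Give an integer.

3

One shortest route is E – J – B – K, which uses 3 edges, and at distance 2 from E we only reach {B, F}, which does not include K. So d(E,K) = 3.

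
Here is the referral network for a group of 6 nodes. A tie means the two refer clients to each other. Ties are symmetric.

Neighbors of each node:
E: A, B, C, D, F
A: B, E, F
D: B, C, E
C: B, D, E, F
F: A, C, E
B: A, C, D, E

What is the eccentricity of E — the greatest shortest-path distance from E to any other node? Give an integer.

Distances from E: A:1, B:1, C:1, D:1, F:1.
The largest is 1 (to C, A, F, D, and B), so the eccentricity of E is 1.

1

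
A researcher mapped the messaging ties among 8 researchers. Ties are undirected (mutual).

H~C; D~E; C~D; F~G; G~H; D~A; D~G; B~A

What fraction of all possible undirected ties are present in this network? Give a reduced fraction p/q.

2/7

There are 8 edges and 8 nodes, so the maximum possible is C(8,2) = 28.
Density = 8/28 = 2/7.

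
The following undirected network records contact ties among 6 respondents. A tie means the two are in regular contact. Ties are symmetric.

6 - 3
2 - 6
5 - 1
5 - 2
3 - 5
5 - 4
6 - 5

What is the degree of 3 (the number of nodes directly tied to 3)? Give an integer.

3 is directly tied to 5 and 6. That is 2 neighbors, so the degree of 3 is 2.

2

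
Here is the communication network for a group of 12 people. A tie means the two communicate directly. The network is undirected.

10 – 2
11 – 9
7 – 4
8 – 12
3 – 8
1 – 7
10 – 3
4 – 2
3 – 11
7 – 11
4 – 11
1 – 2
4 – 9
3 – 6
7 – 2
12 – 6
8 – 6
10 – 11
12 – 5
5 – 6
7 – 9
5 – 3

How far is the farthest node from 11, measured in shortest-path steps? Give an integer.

3

Distances from 11: 1:2, 2:2, 3:1, 4:1, 5:2, 6:2, 7:1, 8:2, 9:1, 10:1, 12:3.
The largest is 3 (to 12), so the eccentricity of 11 is 3.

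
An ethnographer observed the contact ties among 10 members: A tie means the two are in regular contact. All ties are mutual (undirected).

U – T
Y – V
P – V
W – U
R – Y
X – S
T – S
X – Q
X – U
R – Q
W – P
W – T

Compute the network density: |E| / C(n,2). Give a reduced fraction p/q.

4/15

There are 12 edges and 10 nodes, so the maximum possible is C(10,2) = 45.
Density = 12/45 = 4/15.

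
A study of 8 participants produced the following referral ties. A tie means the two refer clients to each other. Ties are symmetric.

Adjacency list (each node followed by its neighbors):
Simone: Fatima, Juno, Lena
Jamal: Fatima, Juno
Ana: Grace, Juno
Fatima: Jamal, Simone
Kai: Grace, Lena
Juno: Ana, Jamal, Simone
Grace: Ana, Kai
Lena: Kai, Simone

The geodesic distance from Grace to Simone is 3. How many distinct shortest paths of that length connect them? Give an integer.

2

The shortest distance is 3. The length-3 paths are: Grace–Kai–Lena–Simone; Grace–Ana–Juno–Simone.
That gives 2 distinct shortest paths.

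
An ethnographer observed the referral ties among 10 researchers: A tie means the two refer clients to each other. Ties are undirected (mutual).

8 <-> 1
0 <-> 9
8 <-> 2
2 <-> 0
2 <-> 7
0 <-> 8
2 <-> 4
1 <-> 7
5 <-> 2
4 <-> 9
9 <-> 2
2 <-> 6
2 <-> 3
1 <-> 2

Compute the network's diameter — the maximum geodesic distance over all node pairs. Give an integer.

Eccentricity of each node (its greatest distance to any other): 0:2, 1:2, 2:1, 3:2, 4:2, 5:2, 6:2, 7:2, 8:2, 9:2.
The maximum eccentricity is 2, realized for instance by the pair 1–0 via 1 – 2 – 0. So the diameter is 2.

2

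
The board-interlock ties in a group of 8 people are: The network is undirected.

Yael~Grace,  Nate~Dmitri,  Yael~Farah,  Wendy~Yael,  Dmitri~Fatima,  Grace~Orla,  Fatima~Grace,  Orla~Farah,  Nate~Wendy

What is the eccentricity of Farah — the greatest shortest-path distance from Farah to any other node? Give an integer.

Distances from Farah: Dmitri:4, Fatima:3, Grace:2, Nate:3, Orla:1, Wendy:2, Yael:1.
The largest is 4 (to Dmitri), so the eccentricity of Farah is 4.

4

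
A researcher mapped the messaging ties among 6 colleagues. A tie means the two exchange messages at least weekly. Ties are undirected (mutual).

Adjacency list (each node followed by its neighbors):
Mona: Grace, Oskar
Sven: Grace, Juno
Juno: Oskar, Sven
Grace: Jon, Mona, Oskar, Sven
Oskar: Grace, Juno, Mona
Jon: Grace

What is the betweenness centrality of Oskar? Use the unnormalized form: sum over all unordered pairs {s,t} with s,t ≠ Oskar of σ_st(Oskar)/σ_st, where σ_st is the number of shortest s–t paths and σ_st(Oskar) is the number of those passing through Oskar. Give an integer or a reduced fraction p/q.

2

Pairs whose geodesics pass through Oskar — Jon–Juno: 1/2; Juno–Grace: 1/2; Juno–Mona: 1.
All other pairs contribute 0.
Summing the contributions gives betweenness(Oskar) = 2.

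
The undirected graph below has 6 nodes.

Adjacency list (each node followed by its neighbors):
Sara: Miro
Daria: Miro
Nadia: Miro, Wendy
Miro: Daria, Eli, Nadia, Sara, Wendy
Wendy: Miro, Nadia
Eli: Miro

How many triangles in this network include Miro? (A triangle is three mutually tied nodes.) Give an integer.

1

Miro's neighbors: Daria, Eli, Nadia, Sara, and Wendy.
Neighbor pairs that are themselves tied: Miro–Nadia–Wendy. Each forms one triangle with Miro, for 1 in total.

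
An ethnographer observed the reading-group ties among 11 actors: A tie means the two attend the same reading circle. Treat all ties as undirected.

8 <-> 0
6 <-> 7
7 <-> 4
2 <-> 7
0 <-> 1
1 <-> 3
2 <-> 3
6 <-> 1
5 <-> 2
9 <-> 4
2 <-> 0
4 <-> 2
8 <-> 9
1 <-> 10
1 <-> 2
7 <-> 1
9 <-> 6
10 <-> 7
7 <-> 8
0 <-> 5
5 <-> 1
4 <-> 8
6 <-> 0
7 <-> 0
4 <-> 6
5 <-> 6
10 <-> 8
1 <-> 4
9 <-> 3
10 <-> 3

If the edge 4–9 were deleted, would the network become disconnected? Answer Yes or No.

Even without that edge, 4 still reaches 9 via 4 – 8 – 9, so the network stays connected. Not a bridge.

No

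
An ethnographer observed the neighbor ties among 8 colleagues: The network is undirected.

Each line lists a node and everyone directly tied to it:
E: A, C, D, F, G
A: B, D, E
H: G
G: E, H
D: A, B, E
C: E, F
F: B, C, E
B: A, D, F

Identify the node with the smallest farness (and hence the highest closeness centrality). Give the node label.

E

Farness (sum of distances to all others) for each node — A:12, B:14, C:13, D:12, E:9, F:12, G:13, H:19.
The smallest farness is 9, for E, so E has the highest closeness.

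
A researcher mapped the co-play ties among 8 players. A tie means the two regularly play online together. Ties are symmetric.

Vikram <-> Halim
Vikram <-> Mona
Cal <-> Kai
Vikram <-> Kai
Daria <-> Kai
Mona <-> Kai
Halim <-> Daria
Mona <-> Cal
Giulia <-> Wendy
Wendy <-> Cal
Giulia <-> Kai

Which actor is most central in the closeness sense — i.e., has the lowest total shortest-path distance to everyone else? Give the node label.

Farness (sum of distances to all others) for each node — Cal:12, Daria:13, Giulia:13, Halim:16, Kai:9, Mona:11, Vikram:12, Wendy:16.
The smallest farness is 9, for Kai, so Kai has the highest closeness.

Kai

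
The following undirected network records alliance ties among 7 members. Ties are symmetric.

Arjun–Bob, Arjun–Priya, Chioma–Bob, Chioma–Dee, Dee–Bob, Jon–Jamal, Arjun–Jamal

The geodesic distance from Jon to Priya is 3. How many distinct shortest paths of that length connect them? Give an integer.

The shortest distance is 3, and the only length-3 path is Jon–Jamal–Arjun–Priya. So there is exactly 1 shortest path.

1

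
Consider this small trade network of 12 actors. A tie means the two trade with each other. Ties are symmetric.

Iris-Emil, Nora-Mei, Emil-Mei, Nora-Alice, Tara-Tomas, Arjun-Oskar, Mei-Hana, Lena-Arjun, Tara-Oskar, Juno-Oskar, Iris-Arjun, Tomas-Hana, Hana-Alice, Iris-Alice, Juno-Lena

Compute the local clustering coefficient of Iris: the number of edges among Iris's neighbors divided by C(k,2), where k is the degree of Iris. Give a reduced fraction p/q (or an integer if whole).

0

Iris's neighbors: Alice, Arjun, and Emil (k = 3).
Possible neighbor pairs: C(3,2) = 3. Edges among them: none → e = 0.
Clustering(Iris) = 0/3 = 0.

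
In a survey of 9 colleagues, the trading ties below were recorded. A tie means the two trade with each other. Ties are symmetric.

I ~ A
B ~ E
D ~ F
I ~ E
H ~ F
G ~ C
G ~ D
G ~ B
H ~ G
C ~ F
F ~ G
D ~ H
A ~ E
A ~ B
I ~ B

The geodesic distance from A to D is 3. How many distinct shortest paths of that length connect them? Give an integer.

1

The shortest distance is 3, and the only length-3 path is A–B–G–D. So there is exactly 1 shortest path.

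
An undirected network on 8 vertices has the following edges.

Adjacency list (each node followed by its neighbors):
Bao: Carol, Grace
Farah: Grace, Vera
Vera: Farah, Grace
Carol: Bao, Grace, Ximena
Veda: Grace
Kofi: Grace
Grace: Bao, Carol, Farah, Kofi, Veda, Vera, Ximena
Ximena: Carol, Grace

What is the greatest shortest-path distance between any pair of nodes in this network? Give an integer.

2

Eccentricity of each node (its greatest distance to any other): Bao:2, Carol:2, Farah:2, Grace:1, Kofi:2, Veda:2, Vera:2, Ximena:2.
The maximum eccentricity is 2, realized for instance by the pair Bao–Vera via Bao – Grace – Vera. So the diameter is 2.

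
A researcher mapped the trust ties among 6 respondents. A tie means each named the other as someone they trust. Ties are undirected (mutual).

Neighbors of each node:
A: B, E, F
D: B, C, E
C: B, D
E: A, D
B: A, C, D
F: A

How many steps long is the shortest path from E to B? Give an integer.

One shortest route is E – A – B, which uses 2 edges, and E and B are not directly tied, so nothing shorter exists. So d(E,B) = 2.

2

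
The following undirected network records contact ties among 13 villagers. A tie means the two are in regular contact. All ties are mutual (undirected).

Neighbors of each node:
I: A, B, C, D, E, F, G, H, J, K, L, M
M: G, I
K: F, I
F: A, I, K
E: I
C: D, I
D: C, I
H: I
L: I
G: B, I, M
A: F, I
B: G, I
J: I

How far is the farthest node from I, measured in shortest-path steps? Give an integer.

Distances from I: A:1, B:1, C:1, D:1, E:1, F:1, G:1, H:1, J:1, K:1, L:1, M:1.
The largest is 1 (to K, A, B, J, F, M, L, G, C, H, D, and E), so the eccentricity of I is 1.

1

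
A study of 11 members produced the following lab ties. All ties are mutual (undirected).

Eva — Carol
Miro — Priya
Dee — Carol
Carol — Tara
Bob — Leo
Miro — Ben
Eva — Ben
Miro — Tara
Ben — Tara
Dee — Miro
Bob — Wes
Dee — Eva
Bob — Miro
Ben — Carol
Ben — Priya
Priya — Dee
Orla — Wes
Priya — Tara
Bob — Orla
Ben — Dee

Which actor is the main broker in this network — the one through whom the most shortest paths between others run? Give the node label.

Unnormalized betweenness of each node: Ben:23/4, Bob:23, Carol:3/4, Dee:5, Eva:0, Leo:0, Miro:97/4, Orla:0, Priya:1/4, Tara:2, Wes:0.
Miro has the largest value, 97/4, making it the main broker — the node through which the most shortest paths run.

Miro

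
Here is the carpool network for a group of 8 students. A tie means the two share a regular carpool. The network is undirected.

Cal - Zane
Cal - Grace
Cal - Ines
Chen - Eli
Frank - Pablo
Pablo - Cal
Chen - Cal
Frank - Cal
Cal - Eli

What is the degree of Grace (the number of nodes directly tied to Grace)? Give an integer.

Grace is directly tied to Cal. That is 1 neighbor, so the degree of Grace is 1.

1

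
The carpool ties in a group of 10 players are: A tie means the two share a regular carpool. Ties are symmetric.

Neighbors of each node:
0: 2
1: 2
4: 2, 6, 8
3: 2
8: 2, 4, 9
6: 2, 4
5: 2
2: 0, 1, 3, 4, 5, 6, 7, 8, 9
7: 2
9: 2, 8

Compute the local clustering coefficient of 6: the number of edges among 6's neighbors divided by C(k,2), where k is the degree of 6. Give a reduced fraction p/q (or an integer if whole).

1

6's neighbors: 2 and 4 (k = 2).
Possible neighbor pairs: C(2,2) = 1. Edges among them: 2–4 → e = 1.
Clustering(6) = 1/1.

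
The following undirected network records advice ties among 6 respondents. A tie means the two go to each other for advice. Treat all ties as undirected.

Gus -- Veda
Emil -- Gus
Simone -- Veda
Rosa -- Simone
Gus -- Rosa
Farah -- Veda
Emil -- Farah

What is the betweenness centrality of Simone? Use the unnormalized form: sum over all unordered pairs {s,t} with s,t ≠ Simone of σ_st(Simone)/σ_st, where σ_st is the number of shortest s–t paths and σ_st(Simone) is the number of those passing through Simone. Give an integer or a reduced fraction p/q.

5/6

Pairs whose geodesics pass through Simone — Veda–Rosa: 1/2; Farah–Rosa: 1/3.
All other pairs contribute 0.
Summing the contributions gives betweenness(Simone) = 5/6.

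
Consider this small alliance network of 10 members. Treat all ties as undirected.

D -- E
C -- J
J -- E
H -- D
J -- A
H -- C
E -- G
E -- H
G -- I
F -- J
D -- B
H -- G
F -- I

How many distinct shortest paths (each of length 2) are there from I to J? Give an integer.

The shortest distance is 2, and the only length-2 path is I–F–J. So there is exactly 1 shortest path.

1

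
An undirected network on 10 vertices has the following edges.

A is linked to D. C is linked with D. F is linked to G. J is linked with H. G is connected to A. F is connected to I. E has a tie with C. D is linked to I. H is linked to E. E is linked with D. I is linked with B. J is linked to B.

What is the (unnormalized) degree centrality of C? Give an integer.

C is directly tied to D and E. That is 2 neighbors, so the degree of C is 2.

2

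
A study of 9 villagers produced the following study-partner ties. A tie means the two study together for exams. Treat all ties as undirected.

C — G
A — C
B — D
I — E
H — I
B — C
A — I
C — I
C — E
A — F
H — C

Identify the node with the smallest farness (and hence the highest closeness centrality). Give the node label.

C

Farness (sum of distances to all others) for each node — A:14, B:15, C:10, D:22, E:16, F:21, G:17, H:16, I:13.
The smallest farness is 10, for C, so C has the highest closeness.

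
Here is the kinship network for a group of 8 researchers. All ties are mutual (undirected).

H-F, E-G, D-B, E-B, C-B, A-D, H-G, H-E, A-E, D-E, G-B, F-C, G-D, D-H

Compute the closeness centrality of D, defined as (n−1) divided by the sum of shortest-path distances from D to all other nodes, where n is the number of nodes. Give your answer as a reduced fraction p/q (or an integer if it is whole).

Distances from D: A:1, B:1, C:2, E:1, F:2, G:1, H:1. Sum = 9.
n = 8, so closeness = 7/9.

7/9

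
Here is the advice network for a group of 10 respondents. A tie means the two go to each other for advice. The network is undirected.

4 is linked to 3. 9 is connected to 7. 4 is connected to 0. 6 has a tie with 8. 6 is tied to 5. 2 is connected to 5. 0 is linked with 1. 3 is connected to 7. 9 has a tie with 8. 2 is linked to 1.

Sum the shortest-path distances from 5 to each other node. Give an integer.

25

Distances from 5: 0:3, 1:2, 2:1, 3:5, 4:4, 6:1, 7:4, 8:2, 9:3.
Sum = 3 + 2 + 1 + 5 + 4 + 1 + 4 + 2 + 3 = 25.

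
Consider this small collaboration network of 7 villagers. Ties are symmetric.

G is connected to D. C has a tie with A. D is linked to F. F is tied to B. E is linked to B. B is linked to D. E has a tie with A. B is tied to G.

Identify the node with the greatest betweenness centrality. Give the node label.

Unnormalized betweenness of each node: A:5, B:19/2, C:0, D:1/2, E:8, F:0, G:0.
B has the largest value, 19/2, making it the main broker — the node through which the most shortest paths run.

B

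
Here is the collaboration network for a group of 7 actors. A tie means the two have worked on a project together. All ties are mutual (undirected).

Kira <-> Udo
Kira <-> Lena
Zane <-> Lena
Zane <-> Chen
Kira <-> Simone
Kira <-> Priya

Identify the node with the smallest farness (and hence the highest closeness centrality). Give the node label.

Kira

Farness (sum of distances to all others) for each node — Chen:18, Kira:9, Lena:10, Priya:14, Simone:14, Udo:14, Zane:13.
The smallest farness is 9, for Kira, so Kira has the highest closeness.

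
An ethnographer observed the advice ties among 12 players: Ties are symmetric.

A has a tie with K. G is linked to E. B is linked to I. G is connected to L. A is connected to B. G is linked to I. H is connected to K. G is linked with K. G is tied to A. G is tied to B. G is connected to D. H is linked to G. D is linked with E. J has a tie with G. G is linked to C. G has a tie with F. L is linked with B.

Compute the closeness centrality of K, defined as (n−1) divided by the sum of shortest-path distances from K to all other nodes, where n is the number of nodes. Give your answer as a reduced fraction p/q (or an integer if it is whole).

Distances from K: A:1, B:2, C:2, D:2, E:2, F:2, G:1, H:1, I:2, J:2, L:2. Sum = 19.
n = 12, so closeness = 11/19.

11/19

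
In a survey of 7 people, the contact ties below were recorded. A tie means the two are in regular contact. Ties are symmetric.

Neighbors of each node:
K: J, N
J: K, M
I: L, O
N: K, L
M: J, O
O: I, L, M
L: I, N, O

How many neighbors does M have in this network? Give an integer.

2

M is directly tied to J and O. That is 2 neighbors, so the degree of M is 2.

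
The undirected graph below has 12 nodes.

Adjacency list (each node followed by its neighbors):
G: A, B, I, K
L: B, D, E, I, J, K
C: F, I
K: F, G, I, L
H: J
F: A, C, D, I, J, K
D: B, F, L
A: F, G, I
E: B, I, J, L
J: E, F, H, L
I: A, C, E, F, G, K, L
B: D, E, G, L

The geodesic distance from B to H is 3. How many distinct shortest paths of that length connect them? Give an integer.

The shortest distance is 3. The length-3 paths are: B–L–J–H; B–E–J–H.
That gives 2 distinct shortest paths.

2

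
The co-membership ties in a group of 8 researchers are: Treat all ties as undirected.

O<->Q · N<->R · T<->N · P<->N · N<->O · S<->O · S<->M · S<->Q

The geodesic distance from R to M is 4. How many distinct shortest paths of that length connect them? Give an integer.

1

The shortest distance is 4, and the only length-4 path is R–N–O–S–M. So there is exactly 1 shortest path.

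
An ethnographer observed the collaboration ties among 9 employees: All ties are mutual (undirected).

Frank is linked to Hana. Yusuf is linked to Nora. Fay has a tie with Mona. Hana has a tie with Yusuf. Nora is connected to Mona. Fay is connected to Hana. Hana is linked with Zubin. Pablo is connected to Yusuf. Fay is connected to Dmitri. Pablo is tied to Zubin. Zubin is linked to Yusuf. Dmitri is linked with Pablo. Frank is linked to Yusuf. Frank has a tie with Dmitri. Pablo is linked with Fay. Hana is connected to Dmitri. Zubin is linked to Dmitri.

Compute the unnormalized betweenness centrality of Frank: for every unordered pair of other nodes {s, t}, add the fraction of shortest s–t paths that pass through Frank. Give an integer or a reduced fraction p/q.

Pairs whose geodesics pass through Frank — Nora–Dmitri: 1/5; Yusuf–Dmitri: 1/4.
All other pairs contribute 0.
Summing the contributions gives betweenness(Frank) = 9/20.

9/20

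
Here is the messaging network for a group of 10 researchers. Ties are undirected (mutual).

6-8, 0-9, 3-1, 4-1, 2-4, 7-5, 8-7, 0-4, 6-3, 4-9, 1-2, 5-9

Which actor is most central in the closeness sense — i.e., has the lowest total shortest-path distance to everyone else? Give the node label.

Farness (sum of distances to all others) for each node — 0:22, 1:19, 2:22, 3:21, 4:18, 5:21, 6:23, 7:23, 8:24, 9:19.
The smallest farness is 18, for 4, so 4 has the highest closeness.

4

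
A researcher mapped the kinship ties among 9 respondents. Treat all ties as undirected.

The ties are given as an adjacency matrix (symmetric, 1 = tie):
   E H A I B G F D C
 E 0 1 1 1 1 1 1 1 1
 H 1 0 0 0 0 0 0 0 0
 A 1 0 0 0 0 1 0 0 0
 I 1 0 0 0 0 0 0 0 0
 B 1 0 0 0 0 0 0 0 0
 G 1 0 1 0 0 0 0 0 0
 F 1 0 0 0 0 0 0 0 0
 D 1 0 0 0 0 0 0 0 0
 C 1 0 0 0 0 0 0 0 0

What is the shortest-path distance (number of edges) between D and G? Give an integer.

2

One shortest route is D – E – G, which uses 2 edges, and D and G are not directly tied, so nothing shorter exists. So d(D,G) = 2.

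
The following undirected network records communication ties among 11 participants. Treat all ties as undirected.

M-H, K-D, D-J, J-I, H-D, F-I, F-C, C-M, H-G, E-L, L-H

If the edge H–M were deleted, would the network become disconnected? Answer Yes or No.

Even without that edge, H still reaches M via H – D – J – I – F – C – M, so the network stays connected. Not a bridge.

No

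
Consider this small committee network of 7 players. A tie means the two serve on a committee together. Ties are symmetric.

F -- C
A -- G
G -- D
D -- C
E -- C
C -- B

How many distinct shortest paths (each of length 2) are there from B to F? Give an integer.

The shortest distance is 2, and the only length-2 path is B–C–F. So there is exactly 1 shortest path.

1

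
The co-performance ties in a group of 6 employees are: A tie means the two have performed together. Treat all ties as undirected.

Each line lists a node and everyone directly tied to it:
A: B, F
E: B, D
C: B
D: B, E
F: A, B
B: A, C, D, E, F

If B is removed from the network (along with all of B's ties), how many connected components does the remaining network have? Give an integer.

Without B, the remaining ties split the others into: {C}; {D, E}; {A, F}.
That's 3 separate components.

3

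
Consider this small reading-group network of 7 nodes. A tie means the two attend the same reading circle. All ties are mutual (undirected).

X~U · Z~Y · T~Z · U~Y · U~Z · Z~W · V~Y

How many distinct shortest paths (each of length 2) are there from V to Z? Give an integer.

1

The shortest distance is 2, and the only length-2 path is V–Y–Z. So there is exactly 1 shortest path.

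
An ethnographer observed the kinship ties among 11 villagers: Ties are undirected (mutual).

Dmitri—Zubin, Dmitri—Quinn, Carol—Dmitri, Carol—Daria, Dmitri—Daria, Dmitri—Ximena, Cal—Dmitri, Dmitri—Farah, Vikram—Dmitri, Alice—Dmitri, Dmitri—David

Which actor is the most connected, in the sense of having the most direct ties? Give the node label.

Degrees — Alice:1, Cal:1, Carol:2, Daria:2, David:1, Dmitri:10, Farah:1, Quinn:1, Vikram:1, Ximena:1, Zubin:1.
The maximum is 10, attained only by Dmitri.

Dmitri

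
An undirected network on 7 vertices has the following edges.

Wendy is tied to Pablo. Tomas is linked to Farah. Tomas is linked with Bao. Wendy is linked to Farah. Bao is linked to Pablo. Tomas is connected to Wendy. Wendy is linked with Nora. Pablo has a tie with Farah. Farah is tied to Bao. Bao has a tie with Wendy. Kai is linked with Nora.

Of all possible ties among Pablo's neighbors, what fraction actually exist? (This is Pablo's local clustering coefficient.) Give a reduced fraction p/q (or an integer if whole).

Pablo's neighbors: Bao, Farah, and Wendy (k = 3).
Possible neighbor pairs: C(3,2) = 3. Edges among them: Bao–Farah, Bao–Wendy, Farah–Wendy → e = 3.
Clustering(Pablo) = 3/3 = 1.

1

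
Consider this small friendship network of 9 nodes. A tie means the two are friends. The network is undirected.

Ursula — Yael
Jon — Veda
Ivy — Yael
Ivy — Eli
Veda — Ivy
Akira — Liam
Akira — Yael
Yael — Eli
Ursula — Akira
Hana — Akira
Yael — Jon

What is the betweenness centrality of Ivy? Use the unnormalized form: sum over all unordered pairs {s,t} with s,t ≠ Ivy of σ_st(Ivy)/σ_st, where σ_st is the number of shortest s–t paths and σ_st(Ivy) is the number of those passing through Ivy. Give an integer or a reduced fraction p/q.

Pairs whose geodesics pass through Ivy — Liam–Veda: 1/2; Hana–Veda: 1/2; Ursula–Veda: 1/2; Akira–Veda: 1/2; Yael–Veda: 1/2; Veda–Eli: 1.
All other pairs contribute 0.
Summing the contributions gives betweenness(Ivy) = 7/2.

7/2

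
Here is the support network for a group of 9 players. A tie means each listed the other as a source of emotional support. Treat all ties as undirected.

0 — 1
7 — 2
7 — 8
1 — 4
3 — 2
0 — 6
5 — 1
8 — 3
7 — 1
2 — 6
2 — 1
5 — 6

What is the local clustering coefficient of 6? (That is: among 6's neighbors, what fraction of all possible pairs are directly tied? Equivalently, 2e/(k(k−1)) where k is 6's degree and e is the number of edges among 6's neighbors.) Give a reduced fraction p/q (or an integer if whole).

6's neighbors: 0, 2, and 5 (k = 3).
Possible neighbor pairs: C(3,2) = 3. Edges among them: none → e = 0.
Clustering(6) = 0/3 = 0.

0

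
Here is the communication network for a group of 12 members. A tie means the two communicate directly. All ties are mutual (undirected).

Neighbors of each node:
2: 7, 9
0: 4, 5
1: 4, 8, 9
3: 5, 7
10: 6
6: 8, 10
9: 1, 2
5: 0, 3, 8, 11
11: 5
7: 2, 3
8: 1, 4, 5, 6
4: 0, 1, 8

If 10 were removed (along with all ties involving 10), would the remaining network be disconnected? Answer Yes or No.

Even without 10, every remaining node can still reach every other (the residual graph is connected), so 10 is not a cut vertex.

No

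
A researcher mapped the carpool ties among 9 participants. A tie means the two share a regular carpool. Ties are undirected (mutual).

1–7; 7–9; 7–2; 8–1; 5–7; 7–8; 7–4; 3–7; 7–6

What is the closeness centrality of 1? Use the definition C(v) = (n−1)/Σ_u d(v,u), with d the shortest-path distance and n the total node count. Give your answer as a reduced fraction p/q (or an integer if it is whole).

Distances from 1: 2:2, 3:2, 4:2, 5:2, 6:2, 7:1, 8:1, 9:2. Sum = 14.
n = 9, so closeness = 8/14 = 4/7.

4/7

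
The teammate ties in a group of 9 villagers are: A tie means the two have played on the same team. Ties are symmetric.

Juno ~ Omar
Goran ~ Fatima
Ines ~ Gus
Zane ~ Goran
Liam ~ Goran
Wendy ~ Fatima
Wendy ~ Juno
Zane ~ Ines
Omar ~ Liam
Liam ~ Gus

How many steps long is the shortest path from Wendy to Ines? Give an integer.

One shortest route is Wendy – Fatima – Goran – Zane – Ines, which uses 4 edges, and at distance 3 from Wendy we only reach {Liam, Zane}, which does not include Ines. So d(Wendy,Ines) = 4.

4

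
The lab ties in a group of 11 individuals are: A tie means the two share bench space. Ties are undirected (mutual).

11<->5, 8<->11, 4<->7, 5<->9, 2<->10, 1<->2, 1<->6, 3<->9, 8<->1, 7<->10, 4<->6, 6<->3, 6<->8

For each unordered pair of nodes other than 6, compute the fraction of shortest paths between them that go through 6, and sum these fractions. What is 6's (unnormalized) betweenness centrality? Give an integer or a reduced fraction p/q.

Pairs whose geodesics pass through 6 — 9–4: 1; 9–7: 1; 9–10: 2/2; 9–2: 1; 9–1: 1; 9–8: 1/2; 3–4: 1; 3–7: 1; 3–10: 2/2; 3–2: 1; 3–1: 1; 3–8: 1; 3–11: 1/2; 4–2: 1/2 … (+8 more pairs).
All other pairs contribute 0.
Summing the contributions gives betweenness(6) = 20.

20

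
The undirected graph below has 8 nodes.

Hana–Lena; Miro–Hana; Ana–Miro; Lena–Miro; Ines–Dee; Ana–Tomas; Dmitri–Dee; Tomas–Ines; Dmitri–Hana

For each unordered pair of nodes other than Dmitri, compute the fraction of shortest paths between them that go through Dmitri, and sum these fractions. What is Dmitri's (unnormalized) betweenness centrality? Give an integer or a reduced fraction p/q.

9/2

Pairs whose geodesics pass through Dmitri — Miro–Dee: 1; Ines–Hana: 1; Ines–Lena: 1/2; Dee–Hana: 1; Dee–Lena: 1.
All other pairs contribute 0.
Summing the contributions gives betweenness(Dmitri) = 9/2.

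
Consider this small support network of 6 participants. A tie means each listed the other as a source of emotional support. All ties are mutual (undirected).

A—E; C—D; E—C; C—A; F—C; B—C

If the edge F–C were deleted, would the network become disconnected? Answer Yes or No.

Without the F–C edge there is no alternate route between F and C, so the network disconnects. It is a bridge.

Yes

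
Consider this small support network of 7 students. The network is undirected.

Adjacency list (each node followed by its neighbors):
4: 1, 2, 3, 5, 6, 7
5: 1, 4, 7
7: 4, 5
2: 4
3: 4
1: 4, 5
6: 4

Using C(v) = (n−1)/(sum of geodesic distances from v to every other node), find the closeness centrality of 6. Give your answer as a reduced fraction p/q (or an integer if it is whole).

Distances from 6: 1:2, 2:2, 3:2, 4:1, 5:2, 7:2. Sum = 11.
n = 7, so closeness = 6/11.

6/11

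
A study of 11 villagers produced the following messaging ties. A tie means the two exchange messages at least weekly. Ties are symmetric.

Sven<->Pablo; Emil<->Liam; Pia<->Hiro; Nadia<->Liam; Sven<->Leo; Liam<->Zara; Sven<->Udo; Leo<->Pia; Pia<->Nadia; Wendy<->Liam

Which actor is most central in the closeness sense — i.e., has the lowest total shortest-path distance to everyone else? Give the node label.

Farness (sum of distances to all others) for each node — Emil:35, Hiro:31, Leo:25, Liam:26, Nadia:23, Pablo:39, Pia:22, Sven:30, Udo:39, Wendy:35, Zara:35.
The smallest farness is 22, for Pia, so Pia has the highest closeness.

Pia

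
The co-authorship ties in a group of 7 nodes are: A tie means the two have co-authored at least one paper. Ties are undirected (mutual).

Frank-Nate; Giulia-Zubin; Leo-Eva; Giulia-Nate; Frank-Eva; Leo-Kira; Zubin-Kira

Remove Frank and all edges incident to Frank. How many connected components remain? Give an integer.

Frank's neighbors (Eva and Nate) remain reachable from one another through other ties, so the rest of the network stays in one piece.

1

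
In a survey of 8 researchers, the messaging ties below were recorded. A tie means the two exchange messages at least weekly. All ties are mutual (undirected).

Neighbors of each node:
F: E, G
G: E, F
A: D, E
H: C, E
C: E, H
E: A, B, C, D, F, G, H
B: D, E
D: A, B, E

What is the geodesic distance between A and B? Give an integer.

2

One shortest route is A – E – B, which uses 2 edges, and A and B are not directly tied, so nothing shorter exists. So d(A,B) = 2.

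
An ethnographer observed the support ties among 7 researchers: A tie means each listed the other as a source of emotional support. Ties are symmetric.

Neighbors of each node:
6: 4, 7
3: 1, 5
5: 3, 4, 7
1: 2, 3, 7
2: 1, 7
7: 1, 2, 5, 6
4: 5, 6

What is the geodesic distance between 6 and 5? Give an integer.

2

One shortest route is 6 – 4 – 5, which uses 2 edges, and 6 and 5 are not directly tied, so nothing shorter exists. So d(6,5) = 2.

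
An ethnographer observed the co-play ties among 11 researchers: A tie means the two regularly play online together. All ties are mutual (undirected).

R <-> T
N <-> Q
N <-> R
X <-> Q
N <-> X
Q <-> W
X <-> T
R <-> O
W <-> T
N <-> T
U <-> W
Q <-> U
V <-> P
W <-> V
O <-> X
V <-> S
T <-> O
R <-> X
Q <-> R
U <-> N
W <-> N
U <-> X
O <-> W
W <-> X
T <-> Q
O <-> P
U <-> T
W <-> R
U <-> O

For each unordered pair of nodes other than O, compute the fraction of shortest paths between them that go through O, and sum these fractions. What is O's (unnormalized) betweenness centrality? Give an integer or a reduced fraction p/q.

Pairs whose geodesics pass through O — Q–P: 5/6; X–P: 1; W–P: 1/2; U–R: 1/6; U–P: 1; N–P: 5/6; T–P: 1; R–P: 1.
All other pairs contribute 0.
Summing the contributions gives betweenness(O) = 19/3.

19/3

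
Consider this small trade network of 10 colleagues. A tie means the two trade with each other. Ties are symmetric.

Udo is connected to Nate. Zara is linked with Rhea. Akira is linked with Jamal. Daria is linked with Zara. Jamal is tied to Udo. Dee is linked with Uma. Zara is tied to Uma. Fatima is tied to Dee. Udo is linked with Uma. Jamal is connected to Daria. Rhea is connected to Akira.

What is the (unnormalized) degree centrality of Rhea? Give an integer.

2

Rhea is directly tied to Akira and Zara. That is 2 neighbors, so the degree of Rhea is 2.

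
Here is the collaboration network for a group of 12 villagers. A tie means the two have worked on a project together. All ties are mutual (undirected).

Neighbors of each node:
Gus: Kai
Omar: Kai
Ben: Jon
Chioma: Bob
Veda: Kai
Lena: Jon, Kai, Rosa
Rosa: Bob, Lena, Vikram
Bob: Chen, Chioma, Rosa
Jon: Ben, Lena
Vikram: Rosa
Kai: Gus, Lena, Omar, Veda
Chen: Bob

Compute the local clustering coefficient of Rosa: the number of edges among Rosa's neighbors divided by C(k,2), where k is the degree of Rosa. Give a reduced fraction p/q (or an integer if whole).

0

Rosa's neighbors: Bob, Lena, and Vikram (k = 3).
Possible neighbor pairs: C(3,2) = 3. Edges among them: none → e = 0.
Clustering(Rosa) = 0/3 = 0.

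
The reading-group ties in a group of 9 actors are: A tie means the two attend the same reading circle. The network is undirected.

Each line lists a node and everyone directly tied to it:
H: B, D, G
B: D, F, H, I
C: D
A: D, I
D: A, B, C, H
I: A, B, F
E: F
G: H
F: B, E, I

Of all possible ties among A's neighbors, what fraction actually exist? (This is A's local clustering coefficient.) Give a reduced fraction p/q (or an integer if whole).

A's neighbors: D and I (k = 2).
Possible neighbor pairs: C(2,2) = 1. Edges among them: none → e = 0.
Clustering(A) = 0/1.

0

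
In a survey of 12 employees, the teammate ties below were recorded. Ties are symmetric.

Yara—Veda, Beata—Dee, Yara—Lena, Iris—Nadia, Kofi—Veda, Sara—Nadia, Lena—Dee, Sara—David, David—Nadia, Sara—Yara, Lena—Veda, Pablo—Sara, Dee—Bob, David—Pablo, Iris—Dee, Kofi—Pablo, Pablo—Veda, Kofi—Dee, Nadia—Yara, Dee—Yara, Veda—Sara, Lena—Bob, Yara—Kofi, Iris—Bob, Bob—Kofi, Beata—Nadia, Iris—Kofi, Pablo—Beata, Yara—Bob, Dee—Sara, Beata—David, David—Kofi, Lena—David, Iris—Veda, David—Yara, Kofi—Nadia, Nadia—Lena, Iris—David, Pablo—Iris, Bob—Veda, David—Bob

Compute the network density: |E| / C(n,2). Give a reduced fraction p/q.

There are 41 edges and 12 nodes, so the maximum possible is C(12,2) = 66.
Density = 41/66.

41/66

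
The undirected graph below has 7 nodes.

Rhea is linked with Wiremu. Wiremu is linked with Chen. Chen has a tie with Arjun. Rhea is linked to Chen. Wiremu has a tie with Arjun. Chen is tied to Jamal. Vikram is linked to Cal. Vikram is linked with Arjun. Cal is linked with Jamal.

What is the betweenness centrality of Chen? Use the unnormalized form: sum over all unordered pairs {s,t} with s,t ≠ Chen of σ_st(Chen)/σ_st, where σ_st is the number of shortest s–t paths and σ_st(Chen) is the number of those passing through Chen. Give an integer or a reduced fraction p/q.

11/2

Pairs whose geodesics pass through Chen — Cal–Wiremu: 1/2; Cal–Rhea: 1; Vikram–Rhea: 1/2; Arjun–Rhea: 1/2; Arjun–Jamal: 1; Wiremu–Jamal: 1; Rhea–Jamal: 1.
All other pairs contribute 0.
Summing the contributions gives betweenness(Chen) = 11/2.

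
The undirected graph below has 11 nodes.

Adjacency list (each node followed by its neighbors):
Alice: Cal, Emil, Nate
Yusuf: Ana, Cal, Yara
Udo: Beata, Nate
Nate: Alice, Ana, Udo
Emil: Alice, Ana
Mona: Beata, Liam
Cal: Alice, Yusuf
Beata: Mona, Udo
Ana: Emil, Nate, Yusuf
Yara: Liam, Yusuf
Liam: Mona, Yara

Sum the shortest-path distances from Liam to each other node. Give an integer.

27

Distances from Liam: Alice:4, Ana:3, Beata:2, Cal:3, Emil:4, Mona:1, Nate:4, Udo:3, Yara:1, Yusuf:2.
Sum = 4 + 3 + 2 + 3 + 4 + 1 + 4 + 3 + 1 + 2 = 27.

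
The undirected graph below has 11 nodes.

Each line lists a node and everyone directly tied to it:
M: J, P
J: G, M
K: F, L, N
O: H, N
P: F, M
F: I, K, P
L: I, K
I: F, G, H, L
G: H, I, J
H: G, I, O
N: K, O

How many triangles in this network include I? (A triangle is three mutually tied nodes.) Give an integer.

I's neighbors: F, G, H, and L.
Neighbor pairs that are themselves tied: I–G–H. Each forms one triangle with I, for 1 in total.

1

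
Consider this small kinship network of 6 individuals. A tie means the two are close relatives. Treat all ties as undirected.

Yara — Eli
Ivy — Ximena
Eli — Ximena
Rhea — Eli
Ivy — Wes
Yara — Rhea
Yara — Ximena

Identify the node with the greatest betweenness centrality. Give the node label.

Unnormalized betweenness of each node: Eli:3/2, Ivy:4, Rhea:0, Wes:0, Ximena:6, Yara:3/2.
Ximena has the largest value, 6, making it the main broker — the node through which the most shortest paths run.

Ximena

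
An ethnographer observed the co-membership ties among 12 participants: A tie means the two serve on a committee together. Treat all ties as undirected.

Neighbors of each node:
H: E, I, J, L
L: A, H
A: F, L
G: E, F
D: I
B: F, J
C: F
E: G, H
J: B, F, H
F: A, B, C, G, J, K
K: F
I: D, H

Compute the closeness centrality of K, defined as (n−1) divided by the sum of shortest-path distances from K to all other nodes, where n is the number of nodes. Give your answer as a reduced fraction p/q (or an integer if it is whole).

11/29

Distances from K: A:2, B:2, C:2, D:5, E:3, F:1, G:2, H:3, I:4, J:2, L:3. Sum = 29.
n = 12, so closeness = 11/29.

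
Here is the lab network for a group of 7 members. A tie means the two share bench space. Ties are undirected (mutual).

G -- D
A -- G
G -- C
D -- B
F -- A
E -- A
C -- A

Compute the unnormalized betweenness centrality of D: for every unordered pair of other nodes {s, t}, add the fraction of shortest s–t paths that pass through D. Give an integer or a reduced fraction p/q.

5

Pairs whose geodesics pass through D — B–A: 1; B–E: 1; B–C: 1; B–F: 1; B–G: 1.
All other pairs contribute 0.
Summing the contributions gives betweenness(D) = 5.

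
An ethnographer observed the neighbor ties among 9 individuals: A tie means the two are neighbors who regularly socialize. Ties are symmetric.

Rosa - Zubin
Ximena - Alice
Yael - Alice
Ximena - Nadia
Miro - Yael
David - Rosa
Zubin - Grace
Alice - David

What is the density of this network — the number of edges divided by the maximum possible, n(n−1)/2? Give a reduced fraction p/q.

There are 8 edges and 9 nodes, so the maximum possible is C(9,2) = 36.
Density = 8/36 = 2/9.

2/9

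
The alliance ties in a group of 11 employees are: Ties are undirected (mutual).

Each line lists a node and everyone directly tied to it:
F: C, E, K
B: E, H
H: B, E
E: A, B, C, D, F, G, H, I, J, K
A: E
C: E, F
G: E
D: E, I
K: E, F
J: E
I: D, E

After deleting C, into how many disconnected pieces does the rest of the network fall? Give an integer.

C's neighbors (E and F) remain reachable from one another through other ties, so the rest of the network stays in one piece.

1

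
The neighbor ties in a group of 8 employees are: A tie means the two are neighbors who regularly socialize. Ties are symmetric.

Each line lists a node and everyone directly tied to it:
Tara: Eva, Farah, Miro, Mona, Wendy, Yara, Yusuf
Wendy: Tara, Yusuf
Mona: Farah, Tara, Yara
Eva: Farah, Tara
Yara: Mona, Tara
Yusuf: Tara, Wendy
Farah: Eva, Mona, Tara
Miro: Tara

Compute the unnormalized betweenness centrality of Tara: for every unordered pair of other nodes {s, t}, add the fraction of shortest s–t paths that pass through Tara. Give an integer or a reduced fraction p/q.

16

Pairs whose geodesics pass through Tara — Mona–Eva: 1/2; Mona–Yusuf: 1; Mona–Wendy: 1; Mona–Miro: 1; Eva–Yusuf: 1; Eva–Wendy: 1; Eva–Miro: 1; Eva–Yara: 1; Yusuf–Miro: 1; Yusuf–Farah: 1; Yusuf–Yara: 1; Wendy–Miro: 1; Wendy–Farah: 1; Wendy–Yara: 1 … (+3 more pairs).
All other pairs contribute 0.
Summing the contributions gives betweenness(Tara) = 16.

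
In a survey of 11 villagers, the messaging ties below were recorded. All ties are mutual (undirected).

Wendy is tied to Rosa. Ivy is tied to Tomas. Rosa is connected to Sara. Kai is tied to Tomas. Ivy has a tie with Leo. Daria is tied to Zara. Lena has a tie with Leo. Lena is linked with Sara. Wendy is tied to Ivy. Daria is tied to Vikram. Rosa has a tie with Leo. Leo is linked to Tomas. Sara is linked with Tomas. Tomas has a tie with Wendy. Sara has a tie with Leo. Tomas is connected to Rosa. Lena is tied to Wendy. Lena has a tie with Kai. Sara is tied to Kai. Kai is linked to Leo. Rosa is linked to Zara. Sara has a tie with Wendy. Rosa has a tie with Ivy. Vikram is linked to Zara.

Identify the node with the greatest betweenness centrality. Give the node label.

Unnormalized betweenness of each node: Daria:0, Ivy:1/5, Kai:1/4, Lena:8/15, Leo:25/6, Rosa:429/20, Sara:69/20, Tomas:157/60, Vikram:0, Wendy:7/3, Zara:16.
Rosa has the largest value, 429/20, making it the main broker — the node through which the most shortest paths run.

Rosa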